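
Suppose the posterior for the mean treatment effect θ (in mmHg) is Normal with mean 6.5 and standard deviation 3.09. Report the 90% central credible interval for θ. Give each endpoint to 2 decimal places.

The posterior is symmetric, so the 90% equal-tailed interval is θ = 6.5 ± z·3.09 with z = 1.645.
Half-width: 1.645 × 3.09 = 5.08.
6.5 − 5.08 = 1.42; 6.5 + 5.08 = 11.58.

[1.42, 11.58]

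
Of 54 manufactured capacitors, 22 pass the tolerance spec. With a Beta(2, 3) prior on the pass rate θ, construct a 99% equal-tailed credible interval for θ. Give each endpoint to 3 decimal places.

Posterior: Beta(2+22, 3+32) = Beta(24, 35).
Equal-tailed 99% interval: the 0.005 and 0.995 quantiles of Beta(24, 35).
Posterior mean ≈ 0.407, SD ≈ 0.063; a Normal approximation gives roughly [0.243, 0.570].
Exact: F⁻¹(0.005) = 0.252; F⁻¹(0.995) = 0.573.

[0.252, 0.573]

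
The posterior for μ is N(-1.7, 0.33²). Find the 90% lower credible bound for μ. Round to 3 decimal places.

Need L with P(μ ≥ L) = 0.90: L = -1.7 − z_{0.1}·0.33.
z = 1.282; L = -1.7 − 1.282 × 0.33 = -2.123.

-2.123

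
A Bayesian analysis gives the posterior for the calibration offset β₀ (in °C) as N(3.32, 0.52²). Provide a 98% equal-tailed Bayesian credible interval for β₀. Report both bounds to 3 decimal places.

The posterior is symmetric, so the 98% equal-tailed interval is β₀ = 3.32 ± z·0.52 with z = 2.326.
Half-width: 2.326 × 0.52 = 1.210.
3.32 − 1.210 = 2.110; 3.32 + 1.210 = 4.530.

[2.110, 4.530]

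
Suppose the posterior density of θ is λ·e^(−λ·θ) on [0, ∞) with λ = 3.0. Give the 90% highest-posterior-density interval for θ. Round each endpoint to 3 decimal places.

The exponential density is strictly decreasing on [0, ∞), so the HPD interval is anchored at 0: [0, q] with P(θ ≤ q) = 0.90.
q = −ln(1 − 0.90) / 3.0 = 2.3026 / 3.0 = 0.768.

[0.000, 0.768]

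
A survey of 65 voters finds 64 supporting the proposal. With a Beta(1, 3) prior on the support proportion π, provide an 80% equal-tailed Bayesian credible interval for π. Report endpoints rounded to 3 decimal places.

Posterior: Beta(1+64, 3+1) = Beta(65, 4).
Equal-tailed 80% interval: the 0.1 and 0.9 quantiles of Beta(65, 4).
Posterior mean ≈ 0.942, SD ≈ 0.028; a Normal approximation gives roughly [0.906, 0.978].
Exact: F⁻¹(0.1) = 0.904; F⁻¹(0.9) = 0.974.

[0.904, 0.974]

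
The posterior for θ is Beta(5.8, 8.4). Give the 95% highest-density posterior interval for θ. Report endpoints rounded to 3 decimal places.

The posterior is unimodal and skewed, so the HPD interval has equal density at both endpoints and is the shortest 95% interval.
Solving f(0.170) = f(0.654) with F(0.654) − F(0.170) = 0.95 gives [0.170, 0.654].
For comparison, the equal-tailed interval is [0.178, 0.663]; the HPD is narrower and shifted toward the mode.

[0.170, 0.654]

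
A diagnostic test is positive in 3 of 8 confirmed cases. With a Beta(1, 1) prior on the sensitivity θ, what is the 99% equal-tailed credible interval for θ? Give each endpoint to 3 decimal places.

Posterior: Beta(1+3, 1+5) = Beta(4, 6).
Equal-tailed 99% interval: the 0.005 and 0.995 quantiles of Beta(4, 6).
Posterior mean ≈ 0.400, SD ≈ 0.148; a Normal approximation gives roughly [0.020, 0.780].
Exact: F⁻¹(0.005) = 0.087; F⁻¹(0.995) = 0.781.

[0.087, 0.781]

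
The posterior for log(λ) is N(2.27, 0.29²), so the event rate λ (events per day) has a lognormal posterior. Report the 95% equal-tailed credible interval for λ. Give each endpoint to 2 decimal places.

On the log scale the 95% interval is 2.27 ± 1.960 × 0.29 = [1.7016, 2.8384].
Exponentiate: [e^1.7016, e^2.8384] = [5.48, 17.09].

[5.48, 17.09]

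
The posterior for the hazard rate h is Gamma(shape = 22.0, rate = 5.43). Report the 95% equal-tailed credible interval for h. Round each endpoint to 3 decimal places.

Posterior: Gamma(shape 22.0, rate 5.43).
Equal-tailed 95% interval: Gamma(22.0, 5.43) quantiles at 0.025 and 0.975.
Posterior mean ≈ 4.052, SD ≈ 0.864; a Normal approximation gives roughly [2.359, 5.745].
Exact: lower = 2.539; upper = 5.912.

[2.539, 5.912]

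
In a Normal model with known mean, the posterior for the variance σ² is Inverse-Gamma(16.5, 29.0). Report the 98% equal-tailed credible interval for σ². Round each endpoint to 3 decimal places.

Inverse-Gamma(16.5, 29.0) quantiles: F⁻¹(0.01) and F⁻¹(0.99).
Equivalently, 1/σ² ~ Gamma(16.5, rate = 29.0); invert its 0.99 and 0.01 quantiles.
Posterior mean ≈ 1.871, SD ≈ 0.491; a Normal approximation gives roughly [0.728, 3.014].
Exact: lower = 1.059; upper = 3.397.

[1.059, 3.397]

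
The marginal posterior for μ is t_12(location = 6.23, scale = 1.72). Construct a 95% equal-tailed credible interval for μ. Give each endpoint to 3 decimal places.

The t_12 distribution is symmetric; the 95% interval is 6.23 ± t·1.72 with t_{0.975,12} = 2.179.
Half-width: 2.179 × 1.72 = 3.748.
6.23 − 3.748 = 2.482; 6.23 + 3.748 = 9.978.

[2.482, 9.978]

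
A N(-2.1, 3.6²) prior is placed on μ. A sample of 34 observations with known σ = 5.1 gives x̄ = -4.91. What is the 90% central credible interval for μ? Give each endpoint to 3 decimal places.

[-6.151, -3.355]

Posterior precision = 1/3.6² + 34/5.1² = 0.0772 + 1.3072 = 1.3844, so posterior SD = 0.8499.
Posterior mean = (-2.1/3.6² + 34·-4.91/5.1²) / 1.3844 = -4.7534.
Interval: -4.7534 ± 1.645 × 0.8499 → [-6.151, -3.355].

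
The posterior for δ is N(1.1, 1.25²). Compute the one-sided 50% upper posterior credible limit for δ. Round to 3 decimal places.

1.100

Need U with P(δ ≤ U) = 0.50: U = 1.1 + z_{0.5}·1.25.
z = 0.000; U = 1.1 + 0.000 × 1.25 = 1.100.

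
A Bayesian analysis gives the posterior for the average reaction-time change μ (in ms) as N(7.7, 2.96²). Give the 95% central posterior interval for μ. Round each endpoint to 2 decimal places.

The posterior is symmetric, so the 95% equal-tailed interval is μ = 7.7 ± z·2.96 with z = 1.960.
Half-width: 1.960 × 2.96 = 5.80.
7.7 − 5.80 = 1.90; 7.7 + 5.80 = 13.50.

[1.90, 13.50]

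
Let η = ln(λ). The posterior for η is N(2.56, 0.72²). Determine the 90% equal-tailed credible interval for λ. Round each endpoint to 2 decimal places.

[3.96, 42.28]

On the log scale the 90% interval is 2.56 ± 1.645 × 0.72 = [1.3757, 3.7443].
Exponentiate: [e^1.3757, e^3.7443] = [3.96, 42.28].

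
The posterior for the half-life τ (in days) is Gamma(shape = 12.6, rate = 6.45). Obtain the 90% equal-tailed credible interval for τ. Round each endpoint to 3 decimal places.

Posterior: Gamma(shape 12.6, rate 6.45).
Equal-tailed 90% interval: Gamma(12.6, 6.45) quantiles at 0.05 and 0.95.
Posterior mean ≈ 1.953, SD ≈ 0.550; a Normal approximation gives roughly [1.048, 2.859].
Exact: lower = 1.145; upper = 2.938.

[1.145, 2.938]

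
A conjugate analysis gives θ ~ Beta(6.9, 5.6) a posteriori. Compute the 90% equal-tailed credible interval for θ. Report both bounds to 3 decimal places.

Posterior: Beta(6.9, 5.6).
Equal-tailed 90% interval: the 0.05 and 0.95 quantiles of Beta(6.9, 5.6).
Posterior mean ≈ 0.552, SD ≈ 0.135; a Normal approximation gives roughly [0.329, 0.775].
Exact: F⁻¹(0.05) = 0.324; F⁻¹(0.95) = 0.770.

[0.324, 0.770]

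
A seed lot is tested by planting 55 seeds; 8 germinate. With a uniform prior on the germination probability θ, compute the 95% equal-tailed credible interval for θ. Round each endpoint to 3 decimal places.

Posterior: Beta(1+8, 1+47) = Beta(9, 48).
Equal-tailed 95% interval: the 0.025 and 0.975 quantiles of Beta(9, 48).
Posterior mean ≈ 0.158, SD ≈ 0.048; a Normal approximation gives roughly [0.064, 0.252].
Exact: F⁻¹(0.025) = 0.076; F⁻¹(0.975) = 0.262.

[0.076, 0.262]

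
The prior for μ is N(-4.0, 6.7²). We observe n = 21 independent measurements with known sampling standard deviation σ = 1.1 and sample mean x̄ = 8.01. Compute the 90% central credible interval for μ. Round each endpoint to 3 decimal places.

[7.600, 8.389]

Posterior precision = 1/6.7² + 21/1.1² = 0.0223 + 17.3554 = 17.3776, so posterior SD = 0.2399.
Posterior mean = (-4.0/6.7² + 21·8.01/1.1²) / 17.3776 = 7.9946.
Interval: 7.9946 ± 1.645 × 0.2399 → [7.600, 8.389].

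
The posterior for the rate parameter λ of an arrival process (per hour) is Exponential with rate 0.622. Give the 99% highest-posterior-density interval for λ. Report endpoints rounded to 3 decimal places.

[0.000, 7.404]

The exponential density is strictly decreasing on [0, ∞), so the HPD interval is anchored at 0: [0, q] with P(λ ≤ q) = 0.99.
q = −ln(1 − 0.99) / 0.622 = 4.6052 / 0.622 = 7.404.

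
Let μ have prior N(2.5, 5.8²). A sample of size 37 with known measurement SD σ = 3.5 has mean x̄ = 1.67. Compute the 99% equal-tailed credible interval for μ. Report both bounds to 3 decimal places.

Posterior precision = 1/5.8² + 37/3.5² = 0.0297 + 3.0204 = 3.0501, so posterior SD = 0.5726.
Posterior mean = (2.5/5.8² + 37·1.67/3.5²) / 3.0501 = 1.6781.
Interval: 1.6781 ± 2.576 × 0.5726 → [0.203, 3.153].

[0.203, 3.153]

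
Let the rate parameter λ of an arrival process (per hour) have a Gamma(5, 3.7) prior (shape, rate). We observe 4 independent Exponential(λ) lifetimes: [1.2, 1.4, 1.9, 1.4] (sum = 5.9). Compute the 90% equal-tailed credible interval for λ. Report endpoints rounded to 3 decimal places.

Posterior: Gamma(5+4, 3.7+5.9) = Gamma(9, 9.6) (shape, rate).
Equal-tailed 90% interval: Gamma(9, 9.6) quantiles at 0.05 and 0.95.
Posterior mean ≈ 0.938, SD ≈ 0.312; a Normal approximation gives roughly [0.423, 1.452].
Exact: lower = 0.489; upper = 1.504.

[0.489, 1.504]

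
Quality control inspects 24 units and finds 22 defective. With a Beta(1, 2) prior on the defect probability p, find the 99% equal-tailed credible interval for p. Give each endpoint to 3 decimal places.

[0.638, 0.973]

Posterior: Beta(1+22, 2+2) = Beta(23, 4).
Equal-tailed 99% interval: the 0.005 and 0.995 quantiles of Beta(23, 4).
Posterior mean ≈ 0.852, SD ≈ 0.067; a Normal approximation gives roughly [0.679, 1.025].
Exact: F⁻¹(0.005) = 0.638; F⁻¹(0.995) = 0.973.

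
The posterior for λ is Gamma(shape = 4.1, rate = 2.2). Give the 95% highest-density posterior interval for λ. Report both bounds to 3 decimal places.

The posterior is unimodal and skewed, so the HPD interval has equal density at both endpoints and is the shortest 95% interval.
Solving f(0.345) = f(3.681) with F(3.681) − F(0.345) = 0.95 gives [0.345, 3.681].
For comparison, the equal-tailed interval is [0.519, 4.053]; the HPD is narrower and shifted toward the mode.

[0.345, 3.681]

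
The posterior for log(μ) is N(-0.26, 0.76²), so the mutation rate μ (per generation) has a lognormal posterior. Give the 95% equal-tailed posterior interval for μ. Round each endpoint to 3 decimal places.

On the log scale the 95% interval is -0.26 ± 1.960 × 0.76 = [-1.7496, 1.2296].
Exponentiate: [e^-1.7496, e^1.2296] = [0.174, 3.420].

[0.174, 3.420]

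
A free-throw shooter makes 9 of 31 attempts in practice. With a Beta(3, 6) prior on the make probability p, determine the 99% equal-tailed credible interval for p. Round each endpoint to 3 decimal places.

Posterior: Beta(3+9, 6+22) = Beta(12, 28).
Equal-tailed 99% interval: the 0.005 and 0.995 quantiles of Beta(12, 28).
Posterior mean ≈ 0.300, SD ≈ 0.072; a Normal approximation gives roughly [0.116, 0.484].
Exact: F⁻¹(0.005) = 0.138; F⁻¹(0.995) = 0.498.

[0.138, 0.498]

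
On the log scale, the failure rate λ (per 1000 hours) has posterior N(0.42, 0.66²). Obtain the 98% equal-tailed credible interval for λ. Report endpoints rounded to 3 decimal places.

[0.328, 7.067]

On the log scale the 98% interval is 0.42 ± 2.326 × 0.66 = [-1.1154, 1.9554].
Exponentiate: [e^-1.1154, e^1.9554] = [0.328, 7.067].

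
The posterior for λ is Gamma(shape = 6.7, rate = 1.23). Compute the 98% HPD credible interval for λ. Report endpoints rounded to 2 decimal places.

[1.42, 10.83]

The posterior is unimodal and skewed, so the HPD interval has equal density at both endpoints and is the shortest 98% interval.
Solving f(1.42) = f(10.83) with F(10.83) − F(1.42) = 0.98 gives [1.42, 10.83].
For comparison, the equal-tailed interval is [1.76, 11.49]; the HPD is narrower and shifted toward the mode.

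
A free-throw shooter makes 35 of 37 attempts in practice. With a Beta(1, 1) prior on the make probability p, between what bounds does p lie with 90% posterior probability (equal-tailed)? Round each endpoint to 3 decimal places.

Posterior: Beta(1+35, 1+2) = Beta(36, 3).
Equal-tailed 90% interval: the 0.05 and 0.95 quantiles of Beta(36, 3).
Posterior mean ≈ 0.923, SD ≈ 0.042; a Normal approximation gives roughly [0.854, 0.992].
Exact: F⁻¹(0.05) = 0.843; F⁻¹(0.95) = 0.978.

[0.843, 0.978]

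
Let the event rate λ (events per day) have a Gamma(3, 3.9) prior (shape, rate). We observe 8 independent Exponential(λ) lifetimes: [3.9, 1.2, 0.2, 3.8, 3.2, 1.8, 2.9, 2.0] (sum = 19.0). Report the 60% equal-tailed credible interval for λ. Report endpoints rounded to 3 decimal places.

[0.356, 0.596]

Posterior: Gamma(3+8, 3.9+19.0) = Gamma(11, 22.9) (shape, rate).
Equal-tailed 60% interval: Gamma(11, 22.9) quantiles at 0.2 and 0.8.
Posterior mean ≈ 0.480, SD ≈ 0.145; a Normal approximation gives roughly [0.358, 0.602].
Exact: lower = 0.356; upper = 0.596.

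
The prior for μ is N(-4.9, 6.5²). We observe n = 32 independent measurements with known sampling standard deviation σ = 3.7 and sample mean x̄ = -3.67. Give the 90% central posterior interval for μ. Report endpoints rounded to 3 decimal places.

[-4.753, -2.612]

Posterior precision = 1/6.5² + 32/3.7² = 0.0237 + 2.3375 = 2.3611, so posterior SD = 0.6508.
Posterior mean = (-4.9/6.5² + 32·-3.67/3.7²) / 2.3611 = -3.6823.
Interval: -3.6823 ± 1.645 × 0.6508 → [-4.753, -2.612].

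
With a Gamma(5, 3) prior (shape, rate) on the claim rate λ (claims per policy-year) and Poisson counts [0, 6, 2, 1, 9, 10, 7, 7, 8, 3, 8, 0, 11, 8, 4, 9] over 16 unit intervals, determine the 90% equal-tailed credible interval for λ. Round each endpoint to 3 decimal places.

[4.332, 6.044]

Posterior: Gamma(5+93, 3+16) = Gamma(98, 19) (shape, rate).
Equal-tailed 90% interval: Gamma(98, 19) quantiles at 0.05 and 0.95.
Posterior mean ≈ 5.158, SD ≈ 0.521; a Normal approximation gives roughly [4.301, 6.015].
Exact: lower = 4.332; upper = 6.044.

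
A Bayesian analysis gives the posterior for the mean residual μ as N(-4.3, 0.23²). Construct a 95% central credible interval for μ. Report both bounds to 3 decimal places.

The posterior is symmetric, so the 95% equal-tailed interval is μ = -4.3 ± z·0.23 with z = 1.960.
Half-width: 1.960 × 0.23 = 0.451.
-4.3 − 0.451 = -4.751; -4.3 + 0.451 = -3.849.

[-4.751, -3.849]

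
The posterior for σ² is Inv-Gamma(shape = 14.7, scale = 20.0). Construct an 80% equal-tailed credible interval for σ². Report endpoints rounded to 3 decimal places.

[1.011, 1.990]

Inverse-Gamma(14.7, 20.0) quantiles: F⁻¹(0.1) and F⁻¹(0.9).
Equivalently, 1/σ² ~ Gamma(14.7, rate = 20.0); invert its 0.9 and 0.1 quantiles.
Posterior mean ≈ 1.460, SD ≈ 0.410; a Normal approximation gives roughly [0.935, 1.985].
Exact: lower = 1.011; upper = 1.990.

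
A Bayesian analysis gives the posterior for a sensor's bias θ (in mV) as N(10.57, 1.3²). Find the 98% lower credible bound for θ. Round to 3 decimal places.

7.900

Need L with P(θ ≥ L) = 0.98: L = 10.57 − z_{0.02}·1.3.
z = 2.054; L = 10.57 − 2.054 × 1.3 = 7.900.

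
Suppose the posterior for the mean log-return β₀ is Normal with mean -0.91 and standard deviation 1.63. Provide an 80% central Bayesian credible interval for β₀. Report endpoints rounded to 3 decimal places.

[-2.999, 1.179]

The posterior is symmetric, so the 80% equal-tailed interval is β₀ = -0.91 ± z·1.63 with z = 1.282.
Half-width: 1.282 × 1.63 = 2.089.
-0.91 − 2.089 = -2.999; -0.91 + 2.089 = 1.179.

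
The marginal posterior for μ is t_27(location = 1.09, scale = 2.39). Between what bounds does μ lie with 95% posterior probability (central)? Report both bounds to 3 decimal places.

[-3.814, 5.994]

The t_27 distribution is symmetric; the 95% interval is 1.09 ± t·2.39 with t_{0.975,27} = 2.052.
Half-width: 2.052 × 2.39 = 4.904.
1.09 − 4.904 = -3.814; 1.09 + 4.904 = 5.994.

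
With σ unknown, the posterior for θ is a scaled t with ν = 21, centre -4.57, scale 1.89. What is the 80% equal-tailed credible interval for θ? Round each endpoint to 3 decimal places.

The t_21 distribution is symmetric; the 80% interval is -4.57 ± t·1.89 with t_{0.9,21} = 1.323.
Half-width: 1.323 × 1.89 = 2.501.
-4.57 − 2.501 = -7.071; -4.57 + 2.501 = -2.069.

[-7.071, -2.069]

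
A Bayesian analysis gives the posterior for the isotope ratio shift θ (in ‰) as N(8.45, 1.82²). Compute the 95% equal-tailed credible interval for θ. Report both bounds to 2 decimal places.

The posterior is symmetric, so the 95% equal-tailed interval is θ = 8.45 ± z·1.82 with z = 1.960.
Half-width: 1.960 × 1.82 = 3.57.
8.45 − 3.57 = 4.88; 8.45 + 3.57 = 12.02.

[4.88, 12.02]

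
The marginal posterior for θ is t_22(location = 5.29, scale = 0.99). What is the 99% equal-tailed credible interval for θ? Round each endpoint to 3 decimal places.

The t_22 distribution is symmetric; the 99% interval is 5.29 ± t·0.99 with t_{0.995,22} = 2.819.
Half-width: 2.819 × 0.99 = 2.791.
5.29 − 2.791 = 2.499; 5.29 + 2.791 = 8.081.

[2.499, 8.081]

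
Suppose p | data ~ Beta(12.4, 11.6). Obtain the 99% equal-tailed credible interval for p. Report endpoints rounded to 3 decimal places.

Posterior: Beta(12.4, 11.6).
Equal-tailed 99% interval: the 0.005 and 0.995 quantiles of Beta(12.4, 11.6).
Posterior mean ≈ 0.517, SD ≈ 0.100; a Normal approximation gives roughly [0.259, 0.774].
Exact: F⁻¹(0.005) = 0.266; F⁻¹(0.995) = 0.762.

[0.266, 0.762]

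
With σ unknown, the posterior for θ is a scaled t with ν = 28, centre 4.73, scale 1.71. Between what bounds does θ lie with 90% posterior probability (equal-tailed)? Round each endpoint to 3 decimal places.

The t_28 distribution is symmetric; the 90% interval is 4.73 ± t·1.71 with t_{0.95,28} = 1.701.
Half-width: 1.701 × 1.71 = 2.909.
4.73 − 2.909 = 1.821; 4.73 + 2.909 = 7.639.

[1.821, 7.639]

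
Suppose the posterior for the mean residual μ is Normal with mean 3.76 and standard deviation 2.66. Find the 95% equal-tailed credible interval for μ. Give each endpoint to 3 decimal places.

The posterior is symmetric, so the 95% equal-tailed interval is μ = 3.76 ± z·2.66 with z = 1.960.
Half-width: 1.960 × 2.66 = 5.214.
3.76 − 5.214 = -1.454; 3.76 + 5.214 = 8.974.

[-1.454, 8.974]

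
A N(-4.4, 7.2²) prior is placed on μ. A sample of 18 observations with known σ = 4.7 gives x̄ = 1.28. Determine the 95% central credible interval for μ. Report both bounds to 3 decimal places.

[-0.997, 3.295]

Posterior precision = 1/7.2² + 18/4.7² = 0.0193 + 0.8148 = 0.8341, so posterior SD = 1.0949.
Posterior mean = (-4.4/7.2² + 18·1.28/4.7²) / 0.8341 = 1.1486.
Interval: 1.1486 ± 1.960 × 1.0949 → [-0.997, 3.295].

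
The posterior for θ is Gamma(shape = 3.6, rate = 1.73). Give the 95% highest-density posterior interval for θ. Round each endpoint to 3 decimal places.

The posterior is unimodal and skewed, so the HPD interval has equal density at both endpoints and is the shortest 95% interval.
Solving f(0.310) = f(4.242) with F(4.242) − F(0.310) = 0.95 gives [0.310, 4.242].
For comparison, the equal-tailed interval is [0.516, 4.717]; the HPD is narrower and shifted toward the mode.

[0.310, 4.242]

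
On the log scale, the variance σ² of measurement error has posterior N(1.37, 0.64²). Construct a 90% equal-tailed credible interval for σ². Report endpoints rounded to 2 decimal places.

[1.37, 11.28]

On the log scale the 90% interval is 1.37 ± 1.645 × 0.64 = [0.3173, 2.4227].
Exponentiate: [e^0.3173, e^2.4227] = [1.37, 11.28].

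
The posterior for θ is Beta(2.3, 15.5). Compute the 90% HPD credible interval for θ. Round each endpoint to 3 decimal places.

The posterior is unimodal and skewed, so the HPD interval has equal density at both endpoints and is the shortest 90% interval.
Solving f(0.013) = f(0.241) with F(0.241) − F(0.013) = 0.90 gives [0.013, 0.241].
For comparison, the equal-tailed interval is [0.029, 0.277]; the HPD is narrower and shifted toward the mode.

[0.013, 0.241]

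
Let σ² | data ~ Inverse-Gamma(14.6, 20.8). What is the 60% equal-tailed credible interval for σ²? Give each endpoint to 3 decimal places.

Inverse-Gamma(14.6, 20.8) quantiles: F⁻¹(0.2) and F⁻¹(0.8).
Equivalently, 1/σ² ~ Gamma(14.6, rate = 20.8); invert its 0.8 and 0.2 quantiles.
Posterior mean ≈ 1.529, SD ≈ 0.431; a Normal approximation gives roughly [1.167, 1.892].
Exact: lower = 1.176; upper = 1.836.

[1.176, 1.836]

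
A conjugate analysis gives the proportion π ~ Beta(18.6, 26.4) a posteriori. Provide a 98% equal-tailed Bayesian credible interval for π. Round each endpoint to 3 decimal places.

[0.252, 0.586]

Posterior: Beta(18.6, 26.4).
Equal-tailed 98% interval: the 0.01 and 0.99 quantiles of Beta(18.6, 26.4).
Posterior mean ≈ 0.413, SD ≈ 0.073; a Normal approximation gives roughly [0.244, 0.582].
Exact: F⁻¹(0.01) = 0.252; F⁻¹(0.99) = 0.586.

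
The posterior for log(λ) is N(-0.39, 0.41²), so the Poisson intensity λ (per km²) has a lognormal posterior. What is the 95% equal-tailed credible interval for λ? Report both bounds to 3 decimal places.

On the log scale the 95% interval is -0.39 ± 1.960 × 0.41 = [-1.1936, 0.4136].
Exponentiate: [e^-1.1936, e^0.4136] = [0.303, 1.512].

[0.303, 1.512]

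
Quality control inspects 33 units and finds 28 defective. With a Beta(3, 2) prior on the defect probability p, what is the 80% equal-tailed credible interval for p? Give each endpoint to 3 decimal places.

Posterior: Beta(3+28, 2+5) = Beta(31, 7).
Equal-tailed 80% interval: the 0.1 and 0.9 quantiles of Beta(31, 7).
Posterior mean ≈ 0.816, SD ≈ 0.062; a Normal approximation gives roughly [0.736, 0.895].
Exact: F⁻¹(0.1) = 0.733; F⁻¹(0.9) = 0.892.

[0.733, 0.892]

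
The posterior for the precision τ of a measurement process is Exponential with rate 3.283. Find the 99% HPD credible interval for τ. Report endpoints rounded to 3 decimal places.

[0.000, 1.403]

The exponential density is strictly decreasing on [0, ∞), so the HPD interval is anchored at 0: [0, q] with P(τ ≤ q) = 0.99.
q = −ln(1 − 0.99) / 3.283 = 4.6052 / 3.283 = 1.403.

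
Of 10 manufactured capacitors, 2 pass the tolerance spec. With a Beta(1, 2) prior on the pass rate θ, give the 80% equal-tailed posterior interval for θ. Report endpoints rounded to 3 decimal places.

[0.096, 0.386]

Posterior: Beta(1+2, 2+8) = Beta(3, 10).
Equal-tailed 80% interval: the 0.1 and 0.9 quantiles of Beta(3, 10).
Posterior mean ≈ 0.231, SD ≈ 0.113; a Normal approximation gives roughly [0.086, 0.375].
Exact: F⁻¹(0.1) = 0.096; F⁻¹(0.9) = 0.386.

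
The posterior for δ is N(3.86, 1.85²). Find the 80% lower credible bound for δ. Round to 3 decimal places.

Need L with P(δ ≥ L) = 0.80: L = 3.86 − z_{0.2}·1.85.
z = 0.842; L = 3.86 − 0.842 × 1.85 = 2.303.

2.303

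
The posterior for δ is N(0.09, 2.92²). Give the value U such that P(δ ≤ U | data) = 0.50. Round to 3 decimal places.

Need U with P(δ ≤ U) = 0.50: U = 0.09 + z_{0.5}·2.92.
z = 0.000; U = 0.09 + 0.000 × 2.92 = 0.090.

0.090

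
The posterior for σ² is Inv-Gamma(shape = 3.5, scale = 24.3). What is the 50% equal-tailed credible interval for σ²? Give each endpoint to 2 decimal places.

Inverse-Gamma(3.5, 24.3) quantiles: F⁻¹(0.25) and F⁻¹(0.75).
Equivalently, 1/σ² ~ Gamma(3.5, rate = 24.3); invert its 0.75 and 0.25 quantiles.
Posterior mean ≈ 9.72, SD ≈ 7.94; a Normal approximation gives roughly [4.37, 15.07].
Exact: lower = 5.38; upper = 11.42.

[5.38, 11.42]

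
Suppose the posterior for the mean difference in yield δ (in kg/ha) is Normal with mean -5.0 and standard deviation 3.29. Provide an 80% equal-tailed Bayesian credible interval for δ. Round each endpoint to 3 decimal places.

The posterior is symmetric, so the 80% equal-tailed interval is δ = -5.0 ± z·3.29 with z = 1.282.
Half-width: 1.282 × 3.29 = 4.216.
-5.0 − 4.216 = -9.216; -5.0 + 4.216 = -0.784.

[-9.216, -0.784]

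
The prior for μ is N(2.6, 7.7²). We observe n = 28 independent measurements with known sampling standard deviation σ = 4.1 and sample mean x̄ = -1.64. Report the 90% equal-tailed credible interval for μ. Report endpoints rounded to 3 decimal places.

[-2.866, -0.329]

Posterior precision = 1/7.7² + 28/4.1² = 0.0169 + 1.6657 = 1.6825, so posterior SD = 0.7709.
Posterior mean = (2.6/7.7² + 28·-1.64/4.1²) / 1.6825 = -1.5975.
Interval: -1.5975 ± 1.645 × 0.7709 → [-2.866, -0.329].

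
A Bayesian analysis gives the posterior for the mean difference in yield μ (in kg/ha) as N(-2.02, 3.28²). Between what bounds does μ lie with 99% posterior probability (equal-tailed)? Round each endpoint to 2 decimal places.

[-10.47, 6.43]

The posterior is symmetric, so the 99% equal-tailed interval is μ = -2.02 ± z·3.28 with z = 2.576.
Half-width: 2.576 × 3.28 = 8.45.
-2.02 − 8.45 = -10.47; -2.02 + 8.45 = 6.43.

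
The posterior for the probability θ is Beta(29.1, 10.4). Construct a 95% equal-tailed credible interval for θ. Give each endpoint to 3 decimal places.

Posterior: Beta(29.1, 10.4).
Equal-tailed 95% interval: the 0.025 and 0.975 quantiles of Beta(29.1, 10.4).
Posterior mean ≈ 0.737, SD ≈ 0.069; a Normal approximation gives roughly [0.601, 0.872].
Exact: F⁻¹(0.025) = 0.591; F⁻¹(0.975) = 0.860.

[0.591, 0.860]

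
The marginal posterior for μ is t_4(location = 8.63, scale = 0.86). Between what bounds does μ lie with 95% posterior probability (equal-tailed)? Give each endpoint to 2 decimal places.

[6.24, 11.02]

The t_4 distribution is symmetric; the 95% interval is 8.63 ± t·0.86 with t_{0.975,4} = 2.776.
Half-width: 2.776 × 0.86 = 2.39.
8.63 − 2.39 = 6.24; 8.63 + 2.39 = 11.02.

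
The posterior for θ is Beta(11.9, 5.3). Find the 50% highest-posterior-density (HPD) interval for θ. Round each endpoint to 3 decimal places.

The posterior is unimodal and skewed, so the HPD interval has equal density at both endpoints and is the shortest 50% interval.
Solving f(0.639) = f(0.787) with F(0.787) − F(0.639) = 0.50 gives [0.639, 0.787].
For comparison, the equal-tailed interval is [0.621, 0.771]; the HPD is narrower and shifted toward the mode.

[0.639, 0.787]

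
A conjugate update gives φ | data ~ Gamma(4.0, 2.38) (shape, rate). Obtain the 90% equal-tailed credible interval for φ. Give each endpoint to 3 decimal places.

[0.574, 3.258]

Posterior: Gamma(shape 4.0, rate 2.38).
Equal-tailed 90% interval: Gamma(4.0, 2.38) quantiles at 0.05 and 0.95.
Posterior mean ≈ 1.681, SD ≈ 0.840; a Normal approximation gives roughly [0.298, 3.063].
Exact: lower = 0.574; upper = 3.258.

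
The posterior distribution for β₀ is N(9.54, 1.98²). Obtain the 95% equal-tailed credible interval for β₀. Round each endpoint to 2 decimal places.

The posterior is symmetric, so the 95% equal-tailed interval is β₀ = 9.54 ± z·1.98 with z = 1.960.
Half-width: 1.960 × 1.98 = 3.88.
9.54 − 3.88 = 5.66; 9.54 + 3.88 = 13.42.

[5.66, 13.42]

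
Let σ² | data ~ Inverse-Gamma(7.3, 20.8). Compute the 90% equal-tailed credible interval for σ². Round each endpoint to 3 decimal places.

[1.700, 5.957]

Inverse-Gamma(7.3, 20.8) quantiles: F⁻¹(0.05) and F⁻¹(0.95).
Equivalently, 1/σ² ~ Gamma(7.3, rate = 20.8); invert its 0.95 and 0.05 quantiles.
Posterior mean ≈ 3.302, SD ≈ 1.434; a Normal approximation gives roughly [0.943, 5.661].
Exact: lower = 1.700; upper = 5.957.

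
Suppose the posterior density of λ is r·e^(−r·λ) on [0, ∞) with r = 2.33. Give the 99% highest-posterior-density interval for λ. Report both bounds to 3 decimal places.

The exponential density is strictly decreasing on [0, ∞), so the HPD interval is anchored at 0: [0, q] with P(λ ≤ q) = 0.99.
q = −ln(1 − 0.99) / 2.33 = 4.6052 / 2.33 = 1.976.

[0.000, 1.976]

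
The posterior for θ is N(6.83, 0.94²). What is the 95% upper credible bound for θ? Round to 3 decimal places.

8.376

Need U with P(θ ≤ U) = 0.95: U = 6.83 + z_{0.05}·0.94.
z = 1.645; U = 6.83 + 1.645 × 0.94 = 8.376.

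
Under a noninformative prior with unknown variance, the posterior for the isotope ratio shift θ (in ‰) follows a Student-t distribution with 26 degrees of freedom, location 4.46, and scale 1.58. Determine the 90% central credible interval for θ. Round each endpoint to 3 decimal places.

[1.765, 7.155]

The t_26 distribution is symmetric; the 90% interval is 4.46 ± t·1.58 with t_{0.95,26} = 1.706.
Half-width: 1.706 × 1.58 = 2.695.
4.46 − 2.695 = 1.765; 4.46 + 2.695 = 7.155.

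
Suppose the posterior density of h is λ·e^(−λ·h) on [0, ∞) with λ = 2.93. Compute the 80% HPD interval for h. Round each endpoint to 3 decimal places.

The exponential density is strictly decreasing on [0, ∞), so the HPD interval is anchored at 0: [0, q] with P(h ≤ q) = 0.80.
q = −ln(1 − 0.80) / 2.93 = 1.6094 / 2.93 = 0.549.

[0.000, 0.549]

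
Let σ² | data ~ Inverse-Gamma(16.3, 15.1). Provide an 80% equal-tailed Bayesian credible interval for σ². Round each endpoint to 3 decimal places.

[0.698, 1.326]

Inverse-Gamma(16.3, 15.1) quantiles: F⁻¹(0.1) and F⁻¹(0.9).
Equivalently, 1/σ² ~ Gamma(16.3, rate = 15.1); invert its 0.9 and 0.1 quantiles.
Posterior mean ≈ 0.987, SD ≈ 0.261; a Normal approximation gives roughly [0.652, 1.321].
Exact: lower = 0.698; upper = 1.326.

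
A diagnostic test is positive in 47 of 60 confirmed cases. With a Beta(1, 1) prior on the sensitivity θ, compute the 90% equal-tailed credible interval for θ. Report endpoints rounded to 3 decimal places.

Posterior: Beta(1+47, 1+13) = Beta(48, 14).
Equal-tailed 90% interval: the 0.05 and 0.95 quantiles of Beta(48, 14).
Posterior mean ≈ 0.774, SD ≈ 0.053; a Normal approximation gives roughly [0.688, 0.861].
Exact: F⁻¹(0.05) = 0.683; F⁻¹(0.95) = 0.856.

[0.683, 0.856]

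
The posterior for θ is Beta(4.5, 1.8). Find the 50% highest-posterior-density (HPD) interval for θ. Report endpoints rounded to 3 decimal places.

[0.684, 0.909]

The posterior is unimodal and skewed, so the HPD interval has equal density at both endpoints and is the shortest 50% interval.
Solving f(0.684) = f(0.909) with F(0.909) − F(0.684) = 0.50 gives [0.684, 0.909].
For comparison, the equal-tailed interval is [0.606, 0.846]; the HPD is narrower and shifted toward the mode.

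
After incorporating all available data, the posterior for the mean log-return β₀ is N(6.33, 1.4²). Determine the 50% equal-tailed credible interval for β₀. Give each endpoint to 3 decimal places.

The posterior is symmetric, so the 50% equal-tailed interval is β₀ = 6.33 ± z·1.4 with z = 0.674.
Half-width: 0.674 × 1.4 = 0.944.
6.33 − 0.944 = 5.386; 6.33 + 0.944 = 7.274.

[5.386, 7.274]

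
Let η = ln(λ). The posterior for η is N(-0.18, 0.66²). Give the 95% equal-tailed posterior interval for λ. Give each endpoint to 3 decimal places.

[0.229, 3.045]

On the log scale the 95% interval is -0.18 ± 1.960 × 0.66 = [-1.4736, 1.1136].
Exponentiate: [e^-1.4736, e^1.1136] = [0.229, 3.045].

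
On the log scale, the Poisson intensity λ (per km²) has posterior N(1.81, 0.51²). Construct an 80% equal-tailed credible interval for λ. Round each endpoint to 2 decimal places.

[3.18, 11.75]

On the log scale the 80% interval is 1.81 ± 1.282 × 0.51 = [1.1564, 2.4636].
Exponentiate: [e^1.1564, e^2.4636] = [3.18, 11.75].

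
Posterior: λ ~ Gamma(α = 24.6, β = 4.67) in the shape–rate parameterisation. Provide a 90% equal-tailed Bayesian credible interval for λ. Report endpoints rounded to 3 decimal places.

Posterior: Gamma(shape 24.6, rate 4.67).
Equal-tailed 90% interval: Gamma(24.6, 4.67) quantiles at 0.05 and 0.95.
Posterior mean ≈ 5.268, SD ≈ 1.062; a Normal approximation gives roughly [3.521, 7.015].
Exact: lower = 3.651; upper = 7.128.

[3.651, 7.128]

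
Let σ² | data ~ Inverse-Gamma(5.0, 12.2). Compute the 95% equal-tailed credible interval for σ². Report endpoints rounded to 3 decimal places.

Inverse-Gamma(5.0, 12.2) quantiles: F⁻¹(0.025) and F⁻¹(0.975).
Equivalently, 1/σ² ~ Gamma(5.0, rate = 12.2); invert its 0.975 and 0.025 quantiles.
Posterior mean ≈ 3.050, SD ≈ 1.761; a Normal approximation gives roughly [-0.401, 6.501].
Exact: lower = 1.191; upper = 7.515.

[1.191, 7.515]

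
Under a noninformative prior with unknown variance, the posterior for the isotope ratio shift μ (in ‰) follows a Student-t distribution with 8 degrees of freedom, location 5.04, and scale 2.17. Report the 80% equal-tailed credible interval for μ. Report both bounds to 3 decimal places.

The t_8 distribution is symmetric; the 80% interval is 5.04 ± t·2.17 with t_{0.9,8} = 1.397.
Half-width: 1.397 × 2.17 = 3.031.
5.04 − 3.031 = 2.009; 5.04 + 3.031 = 8.071.

[2.009, 8.071]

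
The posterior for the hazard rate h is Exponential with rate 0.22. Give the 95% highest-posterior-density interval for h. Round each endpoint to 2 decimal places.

[0.00, 13.62]

The exponential density is strictly decreasing on [0, ∞), so the HPD interval is anchored at 0: [0, q] with P(h ≤ q) = 0.95.
q = −ln(1 − 0.95) / 0.22 = 2.9957 / 0.22 = 13.62.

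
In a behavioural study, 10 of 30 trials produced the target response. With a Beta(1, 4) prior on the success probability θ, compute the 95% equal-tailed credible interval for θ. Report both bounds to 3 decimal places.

Posterior: Beta(1+10, 4+20) = Beta(11, 24).
Equal-tailed 95% interval: the 0.025 and 0.975 quantiles of Beta(11, 24).
Posterior mean ≈ 0.314, SD ≈ 0.077; a Normal approximation gives roughly [0.163, 0.466].
Exact: F⁻¹(0.025) = 0.174; F⁻¹(0.975) = 0.475.

[0.174, 0.475]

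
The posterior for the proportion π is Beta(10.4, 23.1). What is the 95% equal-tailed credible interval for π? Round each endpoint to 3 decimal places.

Posterior: Beta(10.4, 23.1).
Equal-tailed 95% interval: the 0.025 and 0.975 quantiles of Beta(10.4, 23.1).
Posterior mean ≈ 0.310, SD ≈ 0.079; a Normal approximation gives roughly [0.156, 0.465].
Exact: F⁻¹(0.025) = 0.168; F⁻¹(0.975) = 0.474.

[0.168, 0.474]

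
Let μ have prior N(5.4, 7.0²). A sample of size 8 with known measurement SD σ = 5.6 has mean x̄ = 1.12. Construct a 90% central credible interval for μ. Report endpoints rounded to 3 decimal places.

[-1.697, 4.571]

Posterior precision = 1/7.0² + 8/5.6² = 0.0204 + 0.2551 = 0.2755, so posterior SD = 1.9052.
Posterior mean = (5.4/7.0² + 8·1.12/5.6²) / 0.2755 = 1.4370.
Interval: 1.4370 ± 1.645 × 1.9052 → [-1.697, 4.571].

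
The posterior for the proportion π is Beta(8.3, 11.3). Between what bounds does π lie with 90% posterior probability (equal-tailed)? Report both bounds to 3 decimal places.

Posterior: Beta(8.3, 11.3).
Equal-tailed 90% interval: the 0.05 and 0.95 quantiles of Beta(8.3, 11.3).
Posterior mean ≈ 0.423, SD ≈ 0.109; a Normal approximation gives roughly [0.244, 0.603].
Exact: F⁻¹(0.05) = 0.249; F⁻¹(0.95) = 0.607.

[0.249, 0.607]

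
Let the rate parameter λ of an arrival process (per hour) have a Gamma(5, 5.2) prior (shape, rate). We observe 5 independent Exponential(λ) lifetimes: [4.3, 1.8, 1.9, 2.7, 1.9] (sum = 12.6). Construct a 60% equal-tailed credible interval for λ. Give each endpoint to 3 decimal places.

Posterior: Gamma(5+5, 5.2+12.6) = Gamma(10, 17.8) (shape, rate).
Equal-tailed 60% interval: Gamma(10, 17.8) quantiles at 0.2 and 0.8.
Posterior mean ≈ 0.562, SD ≈ 0.178; a Normal approximation gives roughly [0.412, 0.711].
Exact: lower = 0.410; upper = 0.703.

[0.410, 0.703]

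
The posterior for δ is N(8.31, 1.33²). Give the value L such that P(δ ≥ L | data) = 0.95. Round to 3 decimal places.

Need L with P(δ ≥ L) = 0.95: L = 8.31 − z_{0.05}·1.33.
z = 1.645; L = 8.31 − 1.645 × 1.33 = 6.122.

6.122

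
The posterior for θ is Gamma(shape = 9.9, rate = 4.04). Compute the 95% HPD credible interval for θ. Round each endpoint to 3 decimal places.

The posterior is unimodal and skewed, so the HPD interval has equal density at both endpoints and is the shortest 95% interval.
Solving f(1.046) = f(4.003) with F(4.003) − F(1.046) = 0.95 gives [1.046, 4.003].
For comparison, the equal-tailed interval is [1.170, 4.196]; the HPD is narrower and shifted toward the mode.

[1.046, 4.003]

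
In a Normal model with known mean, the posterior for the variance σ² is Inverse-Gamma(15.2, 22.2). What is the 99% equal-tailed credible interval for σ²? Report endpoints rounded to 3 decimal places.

Inverse-Gamma(15.2, 22.2) quantiles: F⁻¹(0.005) and F⁻¹(0.995).
Equivalently, 1/σ² ~ Gamma(15.2, rate = 22.2); invert its 0.995 and 0.005 quantiles.
Posterior mean ≈ 1.563, SD ≈ 0.430; a Normal approximation gives roughly [0.455, 2.672].
Exact: lower = 0.819; upper = 3.159.

[0.819, 3.159]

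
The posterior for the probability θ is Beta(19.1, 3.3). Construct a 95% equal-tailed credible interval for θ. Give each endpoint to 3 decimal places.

[0.683, 0.964]

Posterior: Beta(19.1, 3.3).
Equal-tailed 95% interval: the 0.025 and 0.975 quantiles of Beta(19.1, 3.3).
Posterior mean ≈ 0.853, SD ≈ 0.073; a Normal approximation gives roughly [0.709, 0.996].
Exact: F⁻¹(0.025) = 0.683; F⁻¹(0.975) = 0.964.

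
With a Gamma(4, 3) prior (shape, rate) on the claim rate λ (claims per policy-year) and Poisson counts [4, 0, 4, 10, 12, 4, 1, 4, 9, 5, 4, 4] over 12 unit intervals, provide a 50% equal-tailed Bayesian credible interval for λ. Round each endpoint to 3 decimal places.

Posterior: Gamma(4+61, 3+12) = Gamma(65, 15) (shape, rate).
Equal-tailed 50% interval: Gamma(65, 15) quantiles at 0.25 and 0.75.
Posterior mean ≈ 4.333, SD ≈ 0.537; a Normal approximation gives roughly [3.971, 4.696].
Exact: lower = 3.960; upper = 4.683.

[3.960, 4.683]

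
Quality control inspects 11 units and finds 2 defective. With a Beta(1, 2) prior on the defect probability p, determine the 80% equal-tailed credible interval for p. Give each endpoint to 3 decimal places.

[0.088, 0.360]

Posterior: Beta(1+2, 2+9) = Beta(3, 11).
Equal-tailed 80% interval: the 0.1 and 0.9 quantiles of Beta(3, 11).
Posterior mean ≈ 0.214, SD ≈ 0.106; a Normal approximation gives roughly [0.079, 0.350].
Exact: F⁻¹(0.1) = 0.088; F⁻¹(0.9) = 0.360.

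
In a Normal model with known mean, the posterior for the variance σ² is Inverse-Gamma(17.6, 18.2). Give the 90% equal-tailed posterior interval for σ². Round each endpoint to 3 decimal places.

[0.727, 1.609]

Inverse-Gamma(17.6, 18.2) quantiles: F⁻¹(0.05) and F⁻¹(0.95).
Equivalently, 1/σ² ~ Gamma(17.6, rate = 18.2); invert its 0.95 and 0.05 quantiles.
Posterior mean ≈ 1.096, SD ≈ 0.278; a Normal approximation gives roughly [0.640, 1.553].
Exact: lower = 0.727; upper = 1.609.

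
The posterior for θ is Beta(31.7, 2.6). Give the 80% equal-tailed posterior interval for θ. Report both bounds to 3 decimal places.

Posterior: Beta(31.7, 2.6).
Equal-tailed 80% interval: the 0.1 and 0.9 quantiles of Beta(31.7, 2.6).
Posterior mean ≈ 0.924, SD ≈ 0.045; a Normal approximation gives roughly [0.867, 0.981].
Exact: F⁻¹(0.1) = 0.864; F⁻¹(0.9) = 0.974.

[0.864, 0.974]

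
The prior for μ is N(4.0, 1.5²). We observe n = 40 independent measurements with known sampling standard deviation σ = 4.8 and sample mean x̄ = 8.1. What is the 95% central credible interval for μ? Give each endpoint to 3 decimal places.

[5.937, 8.592]

Posterior precision = 1/1.5² + 40/4.8² = 0.4444 + 1.7361 = 2.1806, so posterior SD = 0.6772.
Posterior mean = (4.0/1.5² + 40·8.1/4.8²) / 2.1806 = 7.2643.
Interval: 7.2643 ± 1.960 × 0.6772 → [5.937, 8.592].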